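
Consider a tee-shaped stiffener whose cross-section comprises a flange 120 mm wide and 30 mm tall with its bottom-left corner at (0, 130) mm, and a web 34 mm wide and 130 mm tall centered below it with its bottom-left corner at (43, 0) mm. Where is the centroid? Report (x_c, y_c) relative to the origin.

x_c = 60.00 mm, y_c = 100.91 mm

Part | A | x̄ᵢ | ȳᵢ | A·x̄ᵢ | A·ȳᵢ
web | 4420.00 | 60.00 | 65.00 | 265200.00 | 287300.00
flange | 3600.00 | 60.00 | 145.00 | 216000.00 | 522000.00
Σ | 8020.00 |  |  | 481200.00 | 809300.00
x_c = 481200.00 / 8020.00 = 60.00 mm
y_c = 809300.00 / 8020.00 = 100.91 mm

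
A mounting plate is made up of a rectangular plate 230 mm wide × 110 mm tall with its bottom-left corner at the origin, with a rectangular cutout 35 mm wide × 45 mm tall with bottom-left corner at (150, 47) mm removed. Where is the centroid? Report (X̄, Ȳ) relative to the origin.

Part | A | x̄ᵢ | ȳᵢ | A·x̄ᵢ | A·ȳᵢ
plate | 25300.00 | 115.00 | 55.00 | 2909500.00 | 1391500.00
hole | -1575.00 | 167.50 | 69.50 | -263812.50 | -109462.50
Σ | 23725.00 |  |  | 2645687.50 | 1282037.50
X̄ = 2645687.50 / 23725.00 = 111.51 mm
Ȳ = 1282037.50 / 23725.00 = 54.04 mm

X̄ = 111.51 mm, Ȳ = 54.04 mm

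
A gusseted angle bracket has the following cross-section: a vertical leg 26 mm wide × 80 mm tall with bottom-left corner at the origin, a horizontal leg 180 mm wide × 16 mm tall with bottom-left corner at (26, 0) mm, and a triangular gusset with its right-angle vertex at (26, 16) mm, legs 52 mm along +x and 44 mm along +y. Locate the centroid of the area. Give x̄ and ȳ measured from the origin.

Part | A | x̄ᵢ | ȳᵢ | A·x̄ᵢ | A·ȳᵢ
vertical leg | 2080.00 | 13.00 | 40.00 | 27040.00 | 83200.00
horizontal leg | 2880.00 | 116.00 | 8.00 | 334080.00 | 23040.00
gusset | 1144.00 | 43.33 | 30.67 | 49573.33 | 35082.67
Σ | 6104.00 |  |  | 410693.33 | 141322.67
x̄ = 410693.33 / 6104.00 = 67.28 mm
ȳ = 141322.67 / 6104.00 = 23.15 mm

x̄ = 67.28 mm, ȳ = 23.15 mm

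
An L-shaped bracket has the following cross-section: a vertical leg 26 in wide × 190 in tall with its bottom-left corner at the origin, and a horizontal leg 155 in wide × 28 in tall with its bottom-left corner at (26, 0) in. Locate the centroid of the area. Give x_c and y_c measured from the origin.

x_c = 55.32 in, y_c = 57.12 in

Part | A | x̄ᵢ | ȳᵢ | A·x̄ᵢ | A·ȳᵢ
vertical leg | 4940.00 | 13.00 | 95.00 | 64220.00 | 469300.00
horizontal leg | 4340.00 | 103.50 | 14.00 | 449190.00 | 60760.00
Σ | 9280.00 |  |  | 513410.00 | 530060.00
x_c = 513410.00 / 9280.00 = 55.32 in
y_c = 530060.00 / 9280.00 = 57.12 in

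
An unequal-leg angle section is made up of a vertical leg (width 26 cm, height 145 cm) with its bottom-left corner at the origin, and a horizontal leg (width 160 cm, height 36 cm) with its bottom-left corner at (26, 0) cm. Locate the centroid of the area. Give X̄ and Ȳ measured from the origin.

X̄ = 69.21 cm, Ȳ = 39.56 cm

vertical leg: A = 26 × 145 = 3770.00, centroid at (13.00, 72.50).
horizontal leg: A = 160 × 36 = 5760.00, centroid at (106.00, 18.00).
ΣA = 9530.00 cm², ΣAX̄ = 659570.00 cm³, ΣAȲ = 377005.00 cm³.
X̄ = 659570.00/9530.00 = 69.21 cm; Ȳ = 377005.00/9530.00 = 39.56 cm.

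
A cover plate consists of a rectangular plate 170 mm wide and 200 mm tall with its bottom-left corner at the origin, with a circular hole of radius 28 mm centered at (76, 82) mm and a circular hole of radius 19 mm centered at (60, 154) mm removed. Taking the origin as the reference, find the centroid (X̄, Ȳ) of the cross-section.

Part | A | x̄ᵢ | ȳᵢ | A·x̄ᵢ | A·ȳᵢ
plate | 34000.00 | 85.00 | 100.00 | 2890000.00 | 3400000.00
hole 1 | -2463.01 | 76.00 | 82.00 | -187188.66 | -201966.71
hole 2 | -1134.11 | 60.00 | 154.00 | -68046.90 | -174653.70
Σ | 30402.88 |  |  | 2634764.45 | 3023379.59
X̄ = 2634764.45 / 30402.88 = 86.66 mm
Ȳ = 3023379.59 / 30402.88 = 99.44 mm

X̄ = 86.66 mm, Ȳ = 99.44 mm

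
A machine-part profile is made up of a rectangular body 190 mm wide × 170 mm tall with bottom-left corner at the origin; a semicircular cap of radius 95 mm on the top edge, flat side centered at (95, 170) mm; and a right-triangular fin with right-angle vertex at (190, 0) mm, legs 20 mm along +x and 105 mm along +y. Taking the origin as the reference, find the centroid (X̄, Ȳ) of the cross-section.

X̄ = 97.25 mm, Ȳ = 121.28 mm

Part | A | x̄ᵢ | ȳᵢ | A·x̄ᵢ | A·ȳᵢ
rectangular body | 32300.00 | 95.00 | 85.00 | 3068500.00 | 2745500.00
semicircular top | 14176.44 | 95.00 | 210.32 | 1346761.50 | 2981577.60
triangular fin | 1050.00 | 196.67 | 35.00 | 206500.00 | 36750.00
Σ | 47526.44 |  |  | 4621761.50 | 5763827.60
X̄ = 4621761.50 / 47526.44 = 97.25 mm
Ȳ = 5763827.60 / 47526.44 = 121.28 mm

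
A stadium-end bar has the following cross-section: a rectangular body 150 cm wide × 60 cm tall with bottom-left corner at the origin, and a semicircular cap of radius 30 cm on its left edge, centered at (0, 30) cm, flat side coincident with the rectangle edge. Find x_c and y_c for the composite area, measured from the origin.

x_c = 63.09 cm, y_c = 30.00 cm

rectangular body: A = 150 × 60 = 9000.00, centroid at (75.00, 30.00).
semicircular end: A = ½π·30² = 1413.72, centroid at (-12.73, 30.00).
ΣA = 10413.72 cm², ΣAx_c = 657000.00 cm³, ΣAy_c = 312411.50 cm³.
x_c = 657000.00/10413.72 = 63.09 cm; y_c = 312411.50/10413.72 = 30.00 cm.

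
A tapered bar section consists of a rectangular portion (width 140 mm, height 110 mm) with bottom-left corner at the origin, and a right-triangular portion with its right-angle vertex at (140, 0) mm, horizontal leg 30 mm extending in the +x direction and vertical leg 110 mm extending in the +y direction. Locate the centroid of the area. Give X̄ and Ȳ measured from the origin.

rectangular portion: A = 140 × 110 = 15400.00, centroid at (70.00, 55.00).
triangular portion: A = ½·30·110 = 1650.00, centroid at (150.00, 36.67).
ΣA = 17050.00 mm²
ΣAX̄ = (15400.00)(70.00) + (1650.00)(150.00) = 1325500.00 mm³
ΣAȲ = (15400.00)(55.00) + (1650.00)(36.67) = 907500.00 mm³
X̄ = 1325500.00 / 17050.00 = 77.74 mm
Ȳ = 907500.00 / 17050.00 = 53.23 mm

X̄ = 77.74 mm, Ȳ = 53.23 mm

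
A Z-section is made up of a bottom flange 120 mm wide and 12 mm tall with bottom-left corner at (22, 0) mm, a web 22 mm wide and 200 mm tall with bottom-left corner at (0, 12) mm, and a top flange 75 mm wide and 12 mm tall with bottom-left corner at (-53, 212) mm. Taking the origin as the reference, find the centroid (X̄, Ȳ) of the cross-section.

Part | A | x̄ᵢ | ȳᵢ | A·x̄ᵢ | A·ȳᵢ
bottom flange | 1440.00 | 82.00 | 6.00 | 118080.00 | 8640.00
web | 4400.00 | 11.00 | 112.00 | 48400.00 | 492800.00
top flange | 900.00 | -15.50 | 218.00 | -13950.00 | 196200.00
Σ | 6740.00 |  |  | 152530.00 | 697640.00
X̄ = 152530.00 / 6740.00 = 22.63 mm
Ȳ = 697640.00 / 6740.00 = 103.51 mm

X̄ = 22.63 mm, Ȳ = 103.51 mm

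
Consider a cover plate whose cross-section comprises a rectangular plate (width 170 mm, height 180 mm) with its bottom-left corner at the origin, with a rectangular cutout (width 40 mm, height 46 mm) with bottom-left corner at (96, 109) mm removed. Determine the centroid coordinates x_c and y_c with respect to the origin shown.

x_c = 83.02 mm, y_c = 87.31 mm

plate: A = 170 × 180 = 30600.00, centroid at (85.00, 90.00).
hole: A = −(40 × 46) = -1840.00, centroid at (116.00, 132.00).
ΣA = 28760.00 mm², ΣAx_c = 2387560.00 mm³, ΣAy_c = 2511120.00 mm³.
x_c = 2387560.00/28760.00 = 83.02 mm; y_c = 2511120.00/28760.00 = 87.31 mm.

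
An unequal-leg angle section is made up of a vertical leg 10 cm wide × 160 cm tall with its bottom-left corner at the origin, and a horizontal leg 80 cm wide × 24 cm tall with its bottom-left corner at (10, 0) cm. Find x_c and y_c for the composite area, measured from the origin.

vertical leg: A = 10 × 160 = 1600.00, centroid at (5.00, 80.00).
horizontal leg: A = 80 × 24 = 1920.00, centroid at (50.00, 12.00).
ΣA = 3520.00 cm²
ΣAx_c = (1600.00)(5.00) + (1920.00)(50.00) = 104000.00 cm³
ΣAy_c = (1600.00)(80.00) + (1920.00)(12.00) = 151040.00 cm³
x_c = 104000.00 / 3520.00 = 29.55 cm
y_c = 151040.00 / 3520.00 = 42.91 cm

x_c = 29.55 cm, y_c = 42.91 cm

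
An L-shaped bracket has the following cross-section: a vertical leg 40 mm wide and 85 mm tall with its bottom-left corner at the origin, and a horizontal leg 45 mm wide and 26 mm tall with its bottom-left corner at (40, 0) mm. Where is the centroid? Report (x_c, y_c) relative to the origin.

vertical leg: A = 40 × 85 = 3400.00, centroid at (20.00, 42.50).
horizontal leg: A = 45 × 26 = 1170.00, centroid at (62.50, 13.00).
ΣA = 4570.00 mm²
ΣAx_c = (3400.00)(20.00) + (1170.00)(62.50) = 141125.00 mm³
ΣAy_c = (3400.00)(42.50) + (1170.00)(13.00) = 159710.00 mm³
x_c = 141125.00 / 4570.00 = 30.88 mm
y_c = 159710.00 / 4570.00 = 34.95 mm

x_c = 30.88 mm, y_c = 34.95 mm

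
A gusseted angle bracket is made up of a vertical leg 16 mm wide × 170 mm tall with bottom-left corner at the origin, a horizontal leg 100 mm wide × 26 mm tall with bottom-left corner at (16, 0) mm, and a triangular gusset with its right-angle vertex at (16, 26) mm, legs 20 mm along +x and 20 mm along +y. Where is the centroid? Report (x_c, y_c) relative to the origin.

vertical leg: A = 16 × 170 = 2720.00, centroid at (8.00, 85.00).
horizontal leg: A = 100 × 26 = 2600.00, centroid at (66.00, 13.00).
gusset: A = ½·20·20 = 200.00, centroid at (22.67, 32.67).
ΣA = 5520.00 mm², ΣAx_c = 197893.33 mm³, ΣAy_c = 271533.33 mm³.
x_c = 197893.33/5520.00 = 35.85 mm; y_c = 271533.33/5520.00 = 49.19 mm.

x_c = 35.85 mm, y_c = 49.19 mm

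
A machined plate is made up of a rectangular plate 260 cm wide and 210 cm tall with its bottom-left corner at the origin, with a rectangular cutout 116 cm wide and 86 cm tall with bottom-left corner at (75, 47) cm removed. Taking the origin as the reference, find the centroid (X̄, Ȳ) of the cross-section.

X̄ = 129.33 cm, Ȳ = 108.35 cm

plate: A = 260 × 210 = 54600.00, centroid at (130.00, 105.00).
hole: A = −(116 × 86) = -9976.00, centroid at (133.00, 90.00).
ΣA = 44624.00 cm²
ΣAX̄ = (54600.00)(130.00) + (-9976.00)(133.00) = 5771192.00 cm³
ΣAȲ = (54600.00)(105.00) + (-9976.00)(90.00) = 4835160.00 cm³
X̄ = 5771192.00 / 44624.00 = 129.33 cm
Ȳ = 4835160.00 / 44624.00 = 108.35 cm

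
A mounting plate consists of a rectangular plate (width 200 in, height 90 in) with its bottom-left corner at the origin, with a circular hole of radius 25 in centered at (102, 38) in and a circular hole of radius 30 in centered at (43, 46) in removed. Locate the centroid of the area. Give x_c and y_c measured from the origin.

x_c = 111.90 in, y_c = 45.83 in

plate: A = 200 × 90 = 18000.00, centroid at (100.00, 45.00).
hole 1: A = −π·25² = -1963.50, centroid at (102.00, 38.00).
hole 2: A = −π·30² = -2827.43, centroid at (43.00, 46.00).
ΣA = 13209.07 in²
ΣAx_c = (18000.00)(100.00) + (-1963.50)(102.00) + (-2827.43)(43.00) = 1478143.83 in³
ΣAy_c = (18000.00)(45.00) + (-1963.50)(38.00) + (-2827.43)(46.00) = 605325.24 in³
x_c = 1478143.83 / 13209.07 = 111.90 in
y_c = 605325.24 / 13209.07 = 45.83 in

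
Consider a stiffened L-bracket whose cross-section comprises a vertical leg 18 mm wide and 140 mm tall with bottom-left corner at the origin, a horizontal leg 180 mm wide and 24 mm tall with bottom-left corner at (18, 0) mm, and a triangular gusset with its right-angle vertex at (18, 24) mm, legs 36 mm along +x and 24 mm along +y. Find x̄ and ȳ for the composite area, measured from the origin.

Part | A | x̄ᵢ | ȳᵢ | A·x̄ᵢ | A·ȳᵢ
vertical leg | 2520.00 | 9.00 | 70.00 | 22680.00 | 176400.00
horizontal leg | 4320.00 | 108.00 | 12.00 | 466560.00 | 51840.00
gusset | 432.00 | 30.00 | 32.00 | 12960.00 | 13824.00
Σ | 7272.00 |  |  | 502200.00 | 242064.00
x̄ = 502200.00 / 7272.00 = 69.06 mm
ȳ = 242064.00 / 7272.00 = 33.29 mm

x̄ = 69.06 mm, ȳ = 33.29 mm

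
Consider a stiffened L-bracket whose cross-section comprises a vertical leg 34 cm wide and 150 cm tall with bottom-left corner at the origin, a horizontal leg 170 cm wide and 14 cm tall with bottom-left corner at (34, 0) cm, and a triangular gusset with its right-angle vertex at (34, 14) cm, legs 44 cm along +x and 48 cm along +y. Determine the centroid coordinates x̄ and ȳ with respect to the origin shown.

x̄ = 49.36 cm, ȳ = 50.47 cm

vertical leg: A = 34 × 150 = 5100.00, centroid at (17.00, 75.00).
horizontal leg: A = 170 × 14 = 2380.00, centroid at (119.00, 7.00).
gusset: A = ½·44·48 = 1056.00, centroid at (48.67, 30.00).
ΣA = 8536.00 cm², ΣAx̄ = 421312.00 cm³, ΣAȳ = 430840.00 cm³.
x̄ = 421312.00/8536.00 = 49.36 cm; ȳ = 430840.00/8536.00 = 50.47 cm.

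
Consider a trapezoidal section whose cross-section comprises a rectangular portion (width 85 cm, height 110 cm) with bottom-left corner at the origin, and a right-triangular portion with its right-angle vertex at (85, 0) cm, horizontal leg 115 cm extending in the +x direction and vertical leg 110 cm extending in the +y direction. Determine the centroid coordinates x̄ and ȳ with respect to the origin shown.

x̄ = 75.12 cm, ȳ = 47.60 cm

rectangular portion: A = 85 × 110 = 9350.00, centroid at (42.50, 55.00).
triangular portion: A = ½·115·110 = 6325.00, centroid at (123.33, 36.67).
ΣA = 15675.00 cm²
ΣAx̄ = (9350.00)(42.50) + (6325.00)(123.33) = 1177458.33 cm³
ΣAȳ = (9350.00)(55.00) + (6325.00)(36.67) = 746166.67 cm³
x̄ = 1177458.33 / 15675.00 = 75.12 cm
ȳ = 746166.67 / 15675.00 = 47.60 cm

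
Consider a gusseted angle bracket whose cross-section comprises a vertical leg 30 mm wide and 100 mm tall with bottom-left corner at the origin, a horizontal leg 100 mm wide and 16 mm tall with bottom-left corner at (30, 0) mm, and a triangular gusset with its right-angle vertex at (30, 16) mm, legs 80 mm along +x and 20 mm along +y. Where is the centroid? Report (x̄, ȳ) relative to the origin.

vertical leg: A = 30 × 100 = 3000.00, centroid at (15.00, 50.00).
horizontal leg: A = 100 × 16 = 1600.00, centroid at (80.00, 8.00).
gusset: A = ½·80·20 = 800.00, centroid at (56.67, 22.67).
ΣA = 5400.00 mm²
ΣAx̄ = (3000.00)(15.00) + (1600.00)(80.00) + (800.00)(56.67) = 218333.33 mm³
ΣAȳ = (3000.00)(50.00) + (1600.00)(8.00) + (800.00)(22.67) = 180933.33 mm³
x̄ = 218333.33 / 5400.00 = 40.43 mm
ȳ = 180933.33 / 5400.00 = 33.51 mm

x̄ = 40.43 mm, ȳ = 33.51 mm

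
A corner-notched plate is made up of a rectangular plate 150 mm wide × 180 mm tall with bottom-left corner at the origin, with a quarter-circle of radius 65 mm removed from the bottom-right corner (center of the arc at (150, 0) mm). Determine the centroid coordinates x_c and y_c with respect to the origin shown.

x_c = 68.36 mm, y_c = 98.75 mm

plate: A = 150 × 180 = 27000.00, centroid at (75.00, 90.00).
removed quarter-circle: A = −¼π·65² = -3318.31, centroid at (122.41, 27.59).
ΣA = 23681.69 mm²
ΣAx_c = (27000.00)(75.00) + (-3318.31)(122.41) = 1618795.58 mm³
ΣAy_c = (27000.00)(90.00) + (-3318.31)(27.59) = 2338458.33 mm³
x_c = 1618795.58 / 23681.69 = 68.36 mm
y_c = 2338458.33 / 23681.69 = 98.75 mm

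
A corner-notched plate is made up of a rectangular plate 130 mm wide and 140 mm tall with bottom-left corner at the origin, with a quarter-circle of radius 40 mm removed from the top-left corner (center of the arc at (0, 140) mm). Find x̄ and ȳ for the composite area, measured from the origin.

x̄ = 68.56 mm, ȳ = 66.07 mm

Part | A | x̄ᵢ | ȳᵢ | A·x̄ᵢ | A·ȳᵢ
plate | 18200.00 | 65.00 | 70.00 | 1183000.00 | 1274000.00
removed quarter-circle | -1256.64 | 16.98 | 123.02 | -21333.33 | -154595.86
Σ | 16943.36 |  |  | 1161666.67 | 1119404.14
x̄ = 1161666.67 / 16943.36 = 68.56 mm
ȳ = 1119404.14 / 16943.36 = 66.07 mm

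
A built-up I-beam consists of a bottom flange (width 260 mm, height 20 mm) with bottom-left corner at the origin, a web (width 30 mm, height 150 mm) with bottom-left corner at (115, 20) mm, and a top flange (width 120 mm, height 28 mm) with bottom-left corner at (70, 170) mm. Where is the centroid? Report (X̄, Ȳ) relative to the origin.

X̄ = 130.00 mm, Ȳ = 84.05 mm

bottom flange: A = 260 × 20 = 5200.00, centroid at (130.00, 10.00).
web: A = 30 × 150 = 4500.00, centroid at (130.00, 95.00).
top flange: A = 120 × 28 = 3360.00, centroid at (130.00, 184.00).
ΣA = 13060.00 mm²
ΣAX̄ = (5200.00)(130.00) + (4500.00)(130.00) + (3360.00)(130.00) = 1697800.00 mm³
ΣAȲ = (5200.00)(10.00) + (4500.00)(95.00) + (3360.00)(184.00) = 1097740.00 mm³
X̄ = 1697800.00 / 13060.00 = 130.00 mm
Ȳ = 1097740.00 / 13060.00 = 84.05 mm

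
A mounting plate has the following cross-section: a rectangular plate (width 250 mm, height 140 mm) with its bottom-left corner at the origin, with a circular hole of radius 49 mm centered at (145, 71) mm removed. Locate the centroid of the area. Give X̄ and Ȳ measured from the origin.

plate: A = 250 × 140 = 35000.00, centroid at (125.00, 70.00).
hole: A = −π·49² = -7542.96, centroid at (145.00, 71.00).
ΣA = 27457.04 mm²
ΣAX̄ = (35000.00)(125.00) + (-7542.96)(145.00) = 3281270.23 mm³
ΣAȲ = (35000.00)(70.00) + (-7542.96)(71.00) = 1914449.56 mm³
X̄ = 3281270.23 / 27457.04 = 119.51 mm
Ȳ = 1914449.56 / 27457.04 = 69.73 mm

X̄ = 119.51 mm, Ȳ = 69.73 mm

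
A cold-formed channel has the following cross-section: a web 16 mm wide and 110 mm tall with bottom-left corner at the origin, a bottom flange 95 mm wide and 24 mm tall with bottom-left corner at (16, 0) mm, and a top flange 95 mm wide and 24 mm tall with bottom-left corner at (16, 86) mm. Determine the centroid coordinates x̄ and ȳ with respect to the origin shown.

x̄ = 48.04 mm, ȳ = 55.00 mm

Part | A | x̄ᵢ | ȳᵢ | A·x̄ᵢ | A·ȳᵢ
web | 1760.00 | 8.00 | 55.00 | 14080.00 | 96800.00
bottom flange | 2280.00 | 63.50 | 12.00 | 144780.00 | 27360.00
top flange | 2280.00 | 63.50 | 98.00 | 144780.00 | 223440.00
Σ | 6320.00 |  |  | 303640.00 | 347600.00
x̄ = 303640.00 / 6320.00 = 48.04 mm
ȳ = 347600.00 / 6320.00 = 55.00 mm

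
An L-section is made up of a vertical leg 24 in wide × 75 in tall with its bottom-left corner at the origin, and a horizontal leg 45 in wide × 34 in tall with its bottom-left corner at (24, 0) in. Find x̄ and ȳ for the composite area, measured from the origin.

Part | A | x̄ᵢ | ȳᵢ | A·x̄ᵢ | A·ȳᵢ
vertical leg | 1800.00 | 12.00 | 37.50 | 21600.00 | 67500.00
horizontal leg | 1530.00 | 46.50 | 17.00 | 71145.00 | 26010.00
Σ | 3330.00 |  |  | 92745.00 | 93510.00
x̄ = 92745.00 / 3330.00 = 27.85 in
ȳ = 93510.00 / 3330.00 = 28.08 in

x̄ = 27.85 in, ȳ = 28.08 in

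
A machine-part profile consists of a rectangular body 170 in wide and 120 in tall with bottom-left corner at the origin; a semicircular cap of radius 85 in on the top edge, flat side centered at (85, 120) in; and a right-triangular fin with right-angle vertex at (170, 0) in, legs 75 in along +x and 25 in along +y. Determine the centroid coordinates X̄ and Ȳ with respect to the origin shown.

X̄ = 88.15 in, Ȳ = 91.88 in

Part | A | x̄ᵢ | ȳᵢ | A·x̄ᵢ | A·ȳᵢ
rectangular body | 20400.00 | 85.00 | 60.00 | 1734000.00 | 1224000.00
semicircular top | 11349.00 | 85.00 | 156.08 | 964665.29 | 1771297.08
triangular fin | 937.50 | 195.00 | 8.33 | 182812.50 | 7812.50
Σ | 32686.50 |  |  | 2881477.79 | 3003109.58
X̄ = 2881477.79 / 32686.50 = 88.15 in
Ȳ = 3003109.58 / 32686.50 = 91.88 in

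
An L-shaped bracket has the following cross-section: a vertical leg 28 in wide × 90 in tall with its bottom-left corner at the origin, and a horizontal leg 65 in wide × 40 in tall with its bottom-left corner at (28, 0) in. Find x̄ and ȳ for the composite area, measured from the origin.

Part | A | x̄ᵢ | ȳᵢ | A·x̄ᵢ | A·ȳᵢ
vertical leg | 2520.00 | 14.00 | 45.00 | 35280.00 | 113400.00
horizontal leg | 2600.00 | 60.50 | 20.00 | 157300.00 | 52000.00
Σ | 5120.00 |  |  | 192580.00 | 165400.00
x̄ = 192580.00 / 5120.00 = 37.61 in
ȳ = 165400.00 / 5120.00 = 32.30 in

x̄ = 37.61 in, ȳ = 32.30 in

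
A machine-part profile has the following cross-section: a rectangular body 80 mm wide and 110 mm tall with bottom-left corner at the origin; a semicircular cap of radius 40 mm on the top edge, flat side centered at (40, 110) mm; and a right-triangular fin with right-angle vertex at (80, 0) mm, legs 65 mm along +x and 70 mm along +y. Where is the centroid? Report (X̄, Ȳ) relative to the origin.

rectangular body: A = 80 × 110 = 8800.00, centroid at (40.00, 55.00).
semicircular top: A = ½π·40² = 2513.27, centroid at (40.00, 126.98).
triangular fin: A = ½·65·70 = 2275.00, centroid at (101.67, 23.33).
ΣA = 13588.27 mm², ΣAX̄ = 683822.63 mm³, ΣAȲ = 856210.15 mm³.
X̄ = 683822.63/13588.27 = 50.32 mm; Ȳ = 856210.15/13588.27 = 63.01 mm.

X̄ = 50.32 mm, Ȳ = 63.01 mm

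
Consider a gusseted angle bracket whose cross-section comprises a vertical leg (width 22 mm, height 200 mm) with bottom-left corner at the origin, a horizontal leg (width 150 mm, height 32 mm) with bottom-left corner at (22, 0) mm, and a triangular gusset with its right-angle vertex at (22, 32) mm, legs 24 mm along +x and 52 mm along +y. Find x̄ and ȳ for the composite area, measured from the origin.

x̄ = 54.23 mm, ȳ = 55.74 mm

vertical leg: A = 22 × 200 = 4400.00, centroid at (11.00, 100.00).
horizontal leg: A = 150 × 32 = 4800.00, centroid at (97.00, 16.00).
gusset: A = ½·24·52 = 624.00, centroid at (30.00, 49.33).
ΣA = 9824.00 mm²
ΣAx̄ = (4400.00)(11.00) + (4800.00)(97.00) + (624.00)(30.00) = 532720.00 mm³
ΣAȳ = (4400.00)(100.00) + (4800.00)(16.00) + (624.00)(49.33) = 547584.00 mm³
x̄ = 532720.00 / 9824.00 = 54.23 mm
ȳ = 547584.00 / 9824.00 = 55.74 mm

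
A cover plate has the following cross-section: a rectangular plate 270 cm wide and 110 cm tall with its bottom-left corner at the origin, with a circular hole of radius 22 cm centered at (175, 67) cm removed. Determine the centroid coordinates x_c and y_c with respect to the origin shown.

x_c = 132.84 cm, y_c = 54.35 cm

Part | A | x̄ᵢ | ȳᵢ | A·x̄ᵢ | A·ȳᵢ
plate | 29700.00 | 135.00 | 55.00 | 4009500.00 | 1633500.00
hole | -1520.53 | 175.00 | 67.00 | -266092.90 | -101875.57
Σ | 28179.47 |  |  | 3743407.10 | 1531624.43
x_c = 3743407.10 / 28179.47 = 132.84 cm
y_c = 1531624.43 / 28179.47 = 54.35 cm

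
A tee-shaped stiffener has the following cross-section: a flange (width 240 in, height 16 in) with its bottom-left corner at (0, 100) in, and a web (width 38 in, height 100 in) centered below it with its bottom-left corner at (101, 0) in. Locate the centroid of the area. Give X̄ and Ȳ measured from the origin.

X̄ = 120.00 in, Ȳ = 79.15 in

web: A = 38 × 100 = 3800.00, centroid at (120.00, 50.00).
flange: A = 240 × 16 = 3840.00, centroid at (120.00, 108.00).
ΣA = 7640.00 in², ΣAX̄ = 916800.00 in³, ΣAȲ = 604720.00 in³.
X̄ = 916800.00/7640.00 = 120.00 in; Ȳ = 604720.00/7640.00 = 79.15 in.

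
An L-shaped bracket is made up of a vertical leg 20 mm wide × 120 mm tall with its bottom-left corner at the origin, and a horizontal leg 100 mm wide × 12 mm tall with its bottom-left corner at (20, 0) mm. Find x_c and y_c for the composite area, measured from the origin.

Part | A | x̄ᵢ | ȳᵢ | A·x̄ᵢ | A·ȳᵢ
vertical leg | 2400.00 | 10.00 | 60.00 | 24000.00 | 144000.00
horizontal leg | 1200.00 | 70.00 | 6.00 | 84000.00 | 7200.00
Σ | 3600.00 |  |  | 108000.00 | 151200.00
x_c = 108000.00 / 3600.00 = 30.00 mm
y_c = 151200.00 / 3600.00 = 42.00 mm

x_c = 30.00 mm, y_c = 42.00 mm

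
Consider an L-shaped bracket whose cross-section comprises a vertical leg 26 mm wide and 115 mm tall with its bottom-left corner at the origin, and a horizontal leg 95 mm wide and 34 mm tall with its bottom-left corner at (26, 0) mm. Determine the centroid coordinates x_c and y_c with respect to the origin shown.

x_c = 44.42 mm, y_c = 36.47 mm

vertical leg: A = 26 × 115 = 2990.00, centroid at (13.00, 57.50).
horizontal leg: A = 95 × 34 = 3230.00, centroid at (73.50, 17.00).
ΣA = 6220.00 mm², ΣAx_c = 276275.00 mm³, ΣAy_c = 226835.00 mm³.
x_c = 276275.00/6220.00 = 44.42 mm; y_c = 226835.00/6220.00 = 36.47 mm.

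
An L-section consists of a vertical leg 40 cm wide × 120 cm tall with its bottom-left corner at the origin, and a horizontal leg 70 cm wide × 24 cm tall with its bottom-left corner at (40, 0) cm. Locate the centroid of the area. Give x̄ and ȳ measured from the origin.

vertical leg: A = 40 × 120 = 4800.00, centroid at (20.00, 60.00).
horizontal leg: A = 70 × 24 = 1680.00, centroid at (75.00, 12.00).
ΣA = 6480.00 cm², ΣAx̄ = 222000.00 cm³, ΣAȳ = 308160.00 cm³.
x̄ = 222000.00/6480.00 = 34.26 cm; ȳ = 308160.00/6480.00 = 47.56 cm.

x̄ = 34.26 cm, ȳ = 47.56 cm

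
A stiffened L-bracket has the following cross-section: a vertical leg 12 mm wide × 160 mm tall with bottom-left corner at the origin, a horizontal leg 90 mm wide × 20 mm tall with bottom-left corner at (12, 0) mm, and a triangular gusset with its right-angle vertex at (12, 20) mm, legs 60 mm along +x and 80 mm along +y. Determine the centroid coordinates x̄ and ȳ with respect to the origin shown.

Part | A | x̄ᵢ | ȳᵢ | A·x̄ᵢ | A·ȳᵢ
vertical leg | 1920.00 | 6.00 | 80.00 | 11520.00 | 153600.00
horizontal leg | 1800.00 | 57.00 | 10.00 | 102600.00 | 18000.00
gusset | 2400.00 | 32.00 | 46.67 | 76800.00 | 112000.00
Σ | 6120.00 |  |  | 190920.00 | 283600.00
x̄ = 190920.00 / 6120.00 = 31.20 mm
ȳ = 283600.00 / 6120.00 = 46.34 mm

x̄ = 31.20 mm, ȳ = 46.34 mm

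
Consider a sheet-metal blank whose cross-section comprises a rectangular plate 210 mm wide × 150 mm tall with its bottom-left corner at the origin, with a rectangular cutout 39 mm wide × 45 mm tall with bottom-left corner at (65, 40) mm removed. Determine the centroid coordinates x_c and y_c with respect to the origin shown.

x_c = 106.21 mm, y_c = 75.74 mm

plate: A = 210 × 150 = 31500.00, centroid at (105.00, 75.00).
hole: A = −(39 × 45) = -1755.00, centroid at (84.50, 62.50).
ΣA = 29745.00 mm², ΣAx_c = 3159202.50 mm³, ΣAy_c = 2252812.50 mm³.
x_c = 3159202.50/29745.00 = 106.21 mm; y_c = 2252812.50/29745.00 = 75.74 mm.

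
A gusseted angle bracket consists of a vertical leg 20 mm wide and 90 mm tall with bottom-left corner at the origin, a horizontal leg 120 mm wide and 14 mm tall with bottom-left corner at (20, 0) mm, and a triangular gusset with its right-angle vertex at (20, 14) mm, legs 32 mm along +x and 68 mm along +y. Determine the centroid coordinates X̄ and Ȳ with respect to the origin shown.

vertical leg: A = 20 × 90 = 1800.00, centroid at (10.00, 45.00).
horizontal leg: A = 120 × 14 = 1680.00, centroid at (80.00, 7.00).
gusset: A = ½·32·68 = 1088.00, centroid at (30.67, 36.67).
ΣA = 4568.00 mm²
ΣAX̄ = (1800.00)(10.00) + (1680.00)(80.00) + (1088.00)(30.67) = 185765.33 mm³
ΣAȲ = (1800.00)(45.00) + (1680.00)(7.00) + (1088.00)(36.67) = 132653.33 mm³
X̄ = 185765.33 / 4568.00 = 40.67 mm
Ȳ = 132653.33 / 4568.00 = 29.04 mm

X̄ = 40.67 mm, Ȳ = 29.04 mm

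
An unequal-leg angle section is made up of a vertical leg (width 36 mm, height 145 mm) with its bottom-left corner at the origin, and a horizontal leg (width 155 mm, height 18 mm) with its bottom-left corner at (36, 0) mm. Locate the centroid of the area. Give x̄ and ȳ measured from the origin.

x̄ = 51.26 mm, ȳ = 50.38 mm

vertical leg: A = 36 × 145 = 5220.00, centroid at (18.00, 72.50).
horizontal leg: A = 155 × 18 = 2790.00, centroid at (113.50, 9.00).
ΣA = 8010.00 mm²
ΣAx̄ = (5220.00)(18.00) + (2790.00)(113.50) = 410625.00 mm³
ΣAȳ = (5220.00)(72.50) + (2790.00)(9.00) = 403560.00 mm³
x̄ = 410625.00 / 8010.00 = 51.26 mm
ȳ = 403560.00 / 8010.00 = 50.38 mm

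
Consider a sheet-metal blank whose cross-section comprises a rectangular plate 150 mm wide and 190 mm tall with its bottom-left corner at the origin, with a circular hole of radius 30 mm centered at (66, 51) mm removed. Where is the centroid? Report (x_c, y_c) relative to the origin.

x_c = 75.99 mm, y_c = 99.85 mm

plate: A = 150 × 190 = 28500.00, centroid at (75.00, 95.00).
hole: A = −π·30² = -2827.43, centroid at (66.00, 51.00).
ΣA = 25672.57 mm², ΣAx_c = 1950889.40 mm³, ΣAy_c = 2563300.90 mm³.
x_c = 1950889.40/25672.57 = 75.99 mm; y_c = 2563300.90/25672.57 = 99.85 mm.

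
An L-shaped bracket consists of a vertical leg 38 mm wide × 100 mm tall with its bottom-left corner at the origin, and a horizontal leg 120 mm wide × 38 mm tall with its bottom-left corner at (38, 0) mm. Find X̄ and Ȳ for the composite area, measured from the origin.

X̄ = 62.09 mm, Ȳ = 33.09 mm

vertical leg: A = 38 × 100 = 3800.00, centroid at (19.00, 50.00).
horizontal leg: A = 120 × 38 = 4560.00, centroid at (98.00, 19.00).
ΣA = 8360.00 mm²
ΣAX̄ = (3800.00)(19.00) + (4560.00)(98.00) = 519080.00 mm³
ΣAȲ = (3800.00)(50.00) + (4560.00)(19.00) = 276640.00 mm³
X̄ = 519080.00 / 8360.00 = 62.09 mm
Ȳ = 276640.00 / 8360.00 = 33.09 mm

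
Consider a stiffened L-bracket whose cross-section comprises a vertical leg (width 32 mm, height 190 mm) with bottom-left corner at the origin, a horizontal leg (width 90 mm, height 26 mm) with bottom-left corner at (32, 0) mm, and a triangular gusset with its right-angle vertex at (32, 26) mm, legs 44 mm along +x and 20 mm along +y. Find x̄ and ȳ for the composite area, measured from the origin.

x̄ = 33.63 mm, ȳ = 70.25 mm

vertical leg: A = 32 × 190 = 6080.00, centroid at (16.00, 95.00).
horizontal leg: A = 90 × 26 = 2340.00, centroid at (77.00, 13.00).
gusset: A = ½·44·20 = 440.00, centroid at (46.67, 32.67).
ΣA = 8860.00 mm²
ΣAx̄ = (6080.00)(16.00) + (2340.00)(77.00) + (440.00)(46.67) = 297993.33 mm³
ΣAȳ = (6080.00)(95.00) + (2340.00)(13.00) + (440.00)(32.67) = 622393.33 mm³
x̄ = 297993.33 / 8860.00 = 33.63 mm
ȳ = 622393.33 / 8860.00 = 70.25 mm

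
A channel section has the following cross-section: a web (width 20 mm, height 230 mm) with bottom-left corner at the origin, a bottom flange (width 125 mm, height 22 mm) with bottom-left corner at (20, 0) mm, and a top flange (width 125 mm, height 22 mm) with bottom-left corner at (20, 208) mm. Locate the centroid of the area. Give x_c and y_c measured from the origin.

x_c = 49.48 mm, y_c = 115.00 mm

Part | A | x̄ᵢ | ȳᵢ | A·x̄ᵢ | A·ȳᵢ
web | 4600.00 | 10.00 | 115.00 | 46000.00 | 529000.00
bottom flange | 2750.00 | 82.50 | 11.00 | 226875.00 | 30250.00
top flange | 2750.00 | 82.50 | 219.00 | 226875.00 | 602250.00
Σ | 10100.00 |  |  | 499750.00 | 1161500.00
x_c = 499750.00 / 10100.00 = 49.48 mm
y_c = 1161500.00 / 10100.00 = 115.00 mm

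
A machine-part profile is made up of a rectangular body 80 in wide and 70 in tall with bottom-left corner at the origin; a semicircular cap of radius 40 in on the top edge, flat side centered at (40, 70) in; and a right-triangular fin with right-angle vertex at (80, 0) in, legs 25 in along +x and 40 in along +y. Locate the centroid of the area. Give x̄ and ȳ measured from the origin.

x̄ = 42.81 in, ȳ = 48.91 in

Part | A | x̄ᵢ | ȳᵢ | A·x̄ᵢ | A·ȳᵢ
rectangular body | 5600.00 | 40.00 | 35.00 | 224000.00 | 196000.00
semicircular top | 2513.27 | 40.00 | 86.98 | 100530.96 | 218595.86
triangular fin | 500.00 | 88.33 | 13.33 | 44166.67 | 6666.67
Σ | 8613.27 |  |  | 368697.63 | 421262.52
x̄ = 368697.63 / 8613.27 = 42.81 in
ȳ = 421262.52 / 8613.27 = 48.91 in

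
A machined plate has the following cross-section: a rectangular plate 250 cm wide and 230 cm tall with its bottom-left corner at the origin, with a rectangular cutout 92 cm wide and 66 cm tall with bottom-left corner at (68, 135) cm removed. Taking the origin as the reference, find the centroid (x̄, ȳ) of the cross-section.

Part | A | x̄ᵢ | ȳᵢ | A·x̄ᵢ | A·ȳᵢ
plate | 57500.00 | 125.00 | 115.00 | 7187500.00 | 6612500.00
hole | -6072.00 | 114.00 | 168.00 | -692208.00 | -1020096.00
Σ | 51428.00 |  |  | 6495292.00 | 5592404.00
x̄ = 6495292.00 / 51428.00 = 126.30 cm
ȳ = 5592404.00 / 51428.00 = 108.74 cm

x̄ = 126.30 cm, ȳ = 108.74 cm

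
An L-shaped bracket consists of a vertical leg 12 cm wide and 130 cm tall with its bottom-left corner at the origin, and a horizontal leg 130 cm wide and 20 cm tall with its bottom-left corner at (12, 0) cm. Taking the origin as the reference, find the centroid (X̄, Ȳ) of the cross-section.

X̄ = 50.38 cm, Ȳ = 30.62 cm

vertical leg: A = 12 × 130 = 1560.00, centroid at (6.00, 65.00).
horizontal leg: A = 130 × 20 = 2600.00, centroid at (77.00, 10.00).
ΣA = 4160.00 cm², ΣAX̄ = 209560.00 cm³, ΣAȲ = 127400.00 cm³.
X̄ = 209560.00/4160.00 = 50.38 cm; Ȳ = 127400.00/4160.00 = 30.62 cm.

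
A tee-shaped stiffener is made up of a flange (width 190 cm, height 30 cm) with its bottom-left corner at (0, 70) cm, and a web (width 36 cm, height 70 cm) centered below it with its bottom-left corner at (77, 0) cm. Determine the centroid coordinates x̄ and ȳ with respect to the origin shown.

x̄ = 95.00 cm, ȳ = 69.67 cm

web: A = 36 × 70 = 2520.00, centroid at (95.00, 35.00).
flange: A = 190 × 30 = 5700.00, centroid at (95.00, 85.00).
ΣA = 8220.00 cm²
ΣAx̄ = (2520.00)(95.00) + (5700.00)(95.00) = 780900.00 cm³
ΣAȳ = (2520.00)(35.00) + (5700.00)(85.00) = 572700.00 cm³
x̄ = 780900.00 / 8220.00 = 95.00 cm
ȳ = 572700.00 / 8220.00 = 69.67 cm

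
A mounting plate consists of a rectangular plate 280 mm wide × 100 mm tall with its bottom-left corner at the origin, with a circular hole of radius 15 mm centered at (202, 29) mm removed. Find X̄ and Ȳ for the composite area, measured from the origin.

Part | A | x̄ᵢ | ȳᵢ | A·x̄ᵢ | A·ȳᵢ
plate | 28000.00 | 140.00 | 50.00 | 3920000.00 | 1400000.00
hole | -706.86 | 202.00 | 29.00 | -142785.39 | -20498.89
Σ | 27293.14 |  |  | 3777214.61 | 1379501.11
X̄ = 3777214.61 / 27293.14 = 138.39 mm
Ȳ = 1379501.11 / 27293.14 = 50.54 mm

X̄ = 138.39 mm, Ȳ = 50.54 mm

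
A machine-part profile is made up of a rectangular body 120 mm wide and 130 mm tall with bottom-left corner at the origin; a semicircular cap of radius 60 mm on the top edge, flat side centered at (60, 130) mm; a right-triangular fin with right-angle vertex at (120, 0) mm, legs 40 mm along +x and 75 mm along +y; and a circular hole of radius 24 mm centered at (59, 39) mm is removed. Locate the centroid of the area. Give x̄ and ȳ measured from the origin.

rectangular body: A = 120 × 130 = 15600.00, centroid at (60.00, 65.00).
semicircular top: A = ½π·60² = 5654.87, centroid at (60.00, 155.46).
triangular fin: A = ½·40·75 = 1500.00, centroid at (133.33, 25.00).
hole: A = −π·24² = -1809.56, centroid at (59.00, 39.00).
ΣA = 20945.31 mm²
ΣAx̄ = (15600.00)(60.00) + (5654.87)(60.00) + (1500.00)(133.33) + (-1809.56)(59.00) = 1368528.12 mm³
ΣAȳ = (15600.00)(65.00) + (5654.87)(155.46) + (1500.00)(25.00) + (-1809.56)(39.00) = 1860059.94 mm³
x̄ = 1368528.12 / 20945.31 = 65.34 mm
ȳ = 1860059.94 / 20945.31 = 88.81 mm

x̄ = 65.34 mm, ȳ = 88.81 mm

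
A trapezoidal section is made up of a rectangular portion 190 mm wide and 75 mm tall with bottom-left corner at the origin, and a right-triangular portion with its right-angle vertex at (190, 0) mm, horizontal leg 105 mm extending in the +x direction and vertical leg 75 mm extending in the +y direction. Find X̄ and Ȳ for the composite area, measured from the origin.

X̄ = 123.14 mm, Ȳ = 34.79 mm

rectangular portion: A = 190 × 75 = 14250.00, centroid at (95.00, 37.50).
triangular portion: A = ½·105·75 = 3937.50, centroid at (225.00, 25.00).
ΣA = 18187.50 mm²
ΣAX̄ = (14250.00)(95.00) + (3937.50)(225.00) = 2239687.50 mm³
ΣAȲ = (14250.00)(37.50) + (3937.50)(25.00) = 632812.50 mm³
X̄ = 2239687.50 / 18187.50 = 123.14 mm
Ȳ = 632812.50 / 18187.50 = 34.79 mm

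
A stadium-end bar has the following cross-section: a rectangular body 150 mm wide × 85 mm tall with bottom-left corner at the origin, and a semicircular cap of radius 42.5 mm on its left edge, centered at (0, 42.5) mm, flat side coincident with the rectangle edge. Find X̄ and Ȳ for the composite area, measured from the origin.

X̄ = 58.06 mm, Ȳ = 42.50 mm

Part | A | x̄ᵢ | ȳᵢ | A·x̄ᵢ | A·ȳᵢ
rectangular body | 12750.00 | 75.00 | 42.50 | 956250.00 | 541875.00
semicircular end | 2837.25 | -18.04 | 42.50 | -51177.08 | 120583.16
Σ | 15587.25 |  |  | 905072.92 | 662458.16
X̄ = 905072.92 / 15587.25 = 58.06 mm
Ȳ = 662458.16 / 15587.25 = 42.50 mm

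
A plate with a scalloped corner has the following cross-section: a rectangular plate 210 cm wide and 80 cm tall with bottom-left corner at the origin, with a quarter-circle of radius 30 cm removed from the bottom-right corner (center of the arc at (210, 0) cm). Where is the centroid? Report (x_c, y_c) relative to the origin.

x_c = 100.95 cm, y_c = 41.20 cm

plate: A = 210 × 80 = 16800.00, centroid at (105.00, 40.00).
removed quarter-circle: A = −¼π·30² = -706.86, centroid at (197.27, 12.73).
ΣA = 16093.14 cm²
ΣAx_c = (16800.00)(105.00) + (-706.86)(197.27) = 1624559.75 cm³
ΣAy_c = (16800.00)(40.00) + (-706.86)(12.73) = 663000.00 cm³
x_c = 1624559.75 / 16093.14 = 100.95 cm
y_c = 663000.00 / 16093.14 = 41.20 cm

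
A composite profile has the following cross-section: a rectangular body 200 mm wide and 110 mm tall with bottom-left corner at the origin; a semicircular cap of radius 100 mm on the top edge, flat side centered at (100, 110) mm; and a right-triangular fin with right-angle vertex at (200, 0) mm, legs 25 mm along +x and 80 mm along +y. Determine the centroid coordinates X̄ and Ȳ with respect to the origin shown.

Part | A | x̄ᵢ | ȳᵢ | A·x̄ᵢ | A·ȳᵢ
rectangular body | 22000.00 | 100.00 | 55.00 | 2200000.00 | 1210000.00
semicircular top | 15707.96 | 100.00 | 152.44 | 1570796.33 | 2394542.63
triangular fin | 1000.00 | 208.33 | 26.67 | 208333.33 | 26666.67
Σ | 38707.96 |  |  | 3979129.66 | 3631209.29
X̄ = 3979129.66 / 38707.96 = 102.80 mm
Ȳ = 3631209.29 / 38707.96 = 93.81 mm

X̄ = 102.80 mm, Ȳ = 93.81 mm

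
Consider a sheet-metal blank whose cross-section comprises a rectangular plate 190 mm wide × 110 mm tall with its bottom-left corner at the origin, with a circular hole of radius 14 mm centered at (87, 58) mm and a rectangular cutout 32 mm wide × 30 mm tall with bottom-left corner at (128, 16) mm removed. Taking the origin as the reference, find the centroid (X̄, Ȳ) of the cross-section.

Part | A | x̄ᵢ | ȳᵢ | A·x̄ᵢ | A·ȳᵢ
plate | 20900.00 | 95.00 | 55.00 | 1985500.00 | 1149500.00
hole 1 | -615.75 | 87.00 | 58.00 | -53570.44 | -35713.63
hole 2 | -960.00 | 144.00 | 31.00 | -138240.00 | -29760.00
Σ | 19324.25 |  |  | 1793689.56 | 1084026.37
X̄ = 1793689.56 / 19324.25 = 92.82 mm
Ȳ = 1084026.37 / 19324.25 = 56.10 mm

X̄ = 92.82 mm, Ȳ = 56.10 mm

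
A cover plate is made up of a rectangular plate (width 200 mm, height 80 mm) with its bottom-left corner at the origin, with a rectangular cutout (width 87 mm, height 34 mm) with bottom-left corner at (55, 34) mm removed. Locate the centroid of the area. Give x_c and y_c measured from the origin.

x_c = 100.34 mm, y_c = 37.51 mm

plate: A = 200 × 80 = 16000.00, centroid at (100.00, 40.00).
hole: A = −(87 × 34) = -2958.00, centroid at (98.50, 51.00).
ΣA = 13042.00 mm²
ΣAx_c = (16000.00)(100.00) + (-2958.00)(98.50) = 1308637.00 mm³
ΣAy_c = (16000.00)(40.00) + (-2958.00)(51.00) = 489142.00 mm³
x_c = 1308637.00 / 13042.00 = 100.34 mm
y_c = 489142.00 / 13042.00 = 37.51 mm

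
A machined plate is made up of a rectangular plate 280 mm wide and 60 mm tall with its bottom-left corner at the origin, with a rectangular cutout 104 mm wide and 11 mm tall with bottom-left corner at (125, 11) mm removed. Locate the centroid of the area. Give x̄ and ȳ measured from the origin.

x̄ = 137.30 mm, ȳ = 30.99 mm

plate: A = 280 × 60 = 16800.00, centroid at (140.00, 30.00).
hole: A = −(104 × 11) = -1144.00, centroid at (177.00, 16.50).
ΣA = 15656.00 mm², ΣAx̄ = 2149512.00 mm³, ΣAȳ = 485124.00 mm³.
x̄ = 2149512.00/15656.00 = 137.30 mm; ȳ = 485124.00/15656.00 = 30.99 mm.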